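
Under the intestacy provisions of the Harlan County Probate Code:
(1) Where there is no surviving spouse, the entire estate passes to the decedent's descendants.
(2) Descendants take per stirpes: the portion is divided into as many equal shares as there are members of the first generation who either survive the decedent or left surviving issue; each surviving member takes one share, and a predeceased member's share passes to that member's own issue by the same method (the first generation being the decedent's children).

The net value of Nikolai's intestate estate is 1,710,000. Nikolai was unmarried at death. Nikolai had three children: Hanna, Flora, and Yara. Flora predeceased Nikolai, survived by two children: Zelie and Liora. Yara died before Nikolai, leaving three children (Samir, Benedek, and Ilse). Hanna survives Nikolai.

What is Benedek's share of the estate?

Benedek receives 190,000.

The entire 1,710,000 passes to the descendants.
That amount (1,710,000) is divided into 3 shares of 570,000: Hanna takes 570,000; Flora's 570,000 share passes to Flora's issue; Yara's 570,000 share passes to Yara's issue.
Flora's share (570,000) is divided into 2 shares of 285,000: Zelie and Liora each take 285,000.
Yara's share (570,000) is divided into 3 shares of 190,000: Samir, Benedek, and Ilse each take 190,000.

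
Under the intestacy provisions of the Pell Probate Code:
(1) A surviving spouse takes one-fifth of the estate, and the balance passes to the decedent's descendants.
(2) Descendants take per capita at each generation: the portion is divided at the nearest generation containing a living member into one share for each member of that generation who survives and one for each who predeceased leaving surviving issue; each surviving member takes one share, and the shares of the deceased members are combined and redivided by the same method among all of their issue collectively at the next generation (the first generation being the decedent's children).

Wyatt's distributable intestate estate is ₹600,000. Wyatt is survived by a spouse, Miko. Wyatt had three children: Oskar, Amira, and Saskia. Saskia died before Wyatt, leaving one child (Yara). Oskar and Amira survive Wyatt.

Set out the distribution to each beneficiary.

Miko: ₹120,000; Oskar: ₹160,000; Amira: ₹160,000; Yara: ₹160,000

Miko takes one-fifth of ₹600,000 = ₹120,000. The remaining ₹480,000 passes to the descendants.
The descendants' portion (₹480,000) is divided at the children's generation into 3 shares of ₹160,000. Oskar and Amira each take ₹160,000. The remaining share for the deceased Saskia (₹160,000) is carried to the next generation.
That pool (₹160,000) passes entirely to Yara, the sole taker at the grandchildren's generation.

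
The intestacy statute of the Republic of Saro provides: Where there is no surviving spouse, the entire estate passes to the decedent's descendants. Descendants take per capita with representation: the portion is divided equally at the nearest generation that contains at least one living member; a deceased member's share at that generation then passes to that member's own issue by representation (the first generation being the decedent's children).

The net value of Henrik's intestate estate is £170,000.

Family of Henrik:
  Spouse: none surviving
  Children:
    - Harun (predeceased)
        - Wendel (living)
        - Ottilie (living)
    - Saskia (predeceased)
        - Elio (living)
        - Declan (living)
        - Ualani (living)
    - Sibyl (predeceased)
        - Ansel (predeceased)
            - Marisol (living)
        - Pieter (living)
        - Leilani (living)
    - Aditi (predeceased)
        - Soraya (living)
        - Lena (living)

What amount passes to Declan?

The entire £170,000 passes to the descendants.
No child survives, so the initial division is made at the grandchildren's generation.
That amount (£170,000) is divided into 10 shares of £17,000: Wendel, Ottilie, Elio, Declan, Ualani, Pieter, Leilani, Soraya, and Lena each take £17,000; Ansel's £17,000 share passes to Ansel's issue.
Ansel's share (£17,000) passes entirely to Marisol.

Declan receives £17,000.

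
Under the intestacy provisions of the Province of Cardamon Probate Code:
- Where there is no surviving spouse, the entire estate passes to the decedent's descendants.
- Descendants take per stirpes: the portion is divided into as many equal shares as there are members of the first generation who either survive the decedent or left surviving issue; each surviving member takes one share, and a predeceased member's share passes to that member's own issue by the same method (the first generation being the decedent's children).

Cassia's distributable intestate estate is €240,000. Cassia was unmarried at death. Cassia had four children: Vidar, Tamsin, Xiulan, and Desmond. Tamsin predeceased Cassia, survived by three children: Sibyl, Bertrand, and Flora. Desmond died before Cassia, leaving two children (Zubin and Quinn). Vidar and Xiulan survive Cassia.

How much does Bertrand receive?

The entire €240,000 passes to the descendants.
That amount (€240,000) is divided into 4 shares of €60,000: Vidar and Xiulan each take €60,000; Tamsin's €60,000 share passes to Tamsin's issue; Desmond's €60,000 share passes to Desmond's issue.
Tamsin's share (€60,000) is divided into 3 shares of €20,000: Sibyl, Bertrand, and Flora each take €20,000.
Desmond's share (€60,000) is divided into 2 shares of €30,000: Zubin and Quinn each take €30,000.

Bertrand receives €20,000.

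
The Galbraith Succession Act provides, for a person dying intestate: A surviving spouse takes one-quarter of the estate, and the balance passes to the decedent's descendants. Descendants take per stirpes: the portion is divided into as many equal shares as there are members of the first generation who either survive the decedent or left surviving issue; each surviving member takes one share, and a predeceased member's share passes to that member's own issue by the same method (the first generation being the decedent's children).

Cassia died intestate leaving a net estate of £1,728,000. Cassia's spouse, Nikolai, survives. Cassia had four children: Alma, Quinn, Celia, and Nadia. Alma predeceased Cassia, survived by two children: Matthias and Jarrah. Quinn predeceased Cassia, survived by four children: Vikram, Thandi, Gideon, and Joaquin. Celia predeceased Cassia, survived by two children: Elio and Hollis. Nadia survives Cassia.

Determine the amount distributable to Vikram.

Nikolai takes one-quarter of £1,728,000 = £432,000. The remaining £1,296,000 passes to the descendants.
The descendants' portion (£1,296,000) is divided into 4 shares of £324,000: Nadia takes £324,000; Alma's £324,000 share passes to Alma's issue; Quinn's £324,000 share passes to Quinn's issue; Celia's £324,000 share passes to Celia's issue.
Alma's share (£324,000) is divided into 2 shares of £162,000: Matthias and Jarrah each take £162,000.
Quinn's share (£324,000) is divided into 4 shares of £81,000: Vikram, Thandi, Gideon, and Joaquin each take £81,000.
Celia's share (£324,000) is divided into 2 shares of £162,000: Elio and Hollis each take £162,000.

Vikram receives £81,000.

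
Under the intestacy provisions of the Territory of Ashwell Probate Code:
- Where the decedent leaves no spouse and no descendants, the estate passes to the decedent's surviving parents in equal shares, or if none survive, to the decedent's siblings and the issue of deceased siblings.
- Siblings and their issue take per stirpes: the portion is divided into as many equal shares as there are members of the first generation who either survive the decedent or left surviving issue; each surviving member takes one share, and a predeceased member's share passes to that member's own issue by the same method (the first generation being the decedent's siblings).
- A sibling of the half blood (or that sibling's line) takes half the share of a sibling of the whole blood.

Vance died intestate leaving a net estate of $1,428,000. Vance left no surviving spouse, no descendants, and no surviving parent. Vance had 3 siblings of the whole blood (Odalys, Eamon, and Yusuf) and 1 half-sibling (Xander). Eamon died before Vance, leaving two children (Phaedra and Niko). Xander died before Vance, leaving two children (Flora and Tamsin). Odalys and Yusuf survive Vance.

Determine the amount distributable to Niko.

The entire $1,428,000 passes to the siblings and their issue.
Counting each half-blood sibling's line as half a unit, there are 7/2 units in $1,428,000, so one unit is $408,000. Whole-blood lines (Odalys, Eamon, and Yusuf) take $408,000 each; half-blood lines (Xander) take $204,000 each.
Eamon's share ($408,000) is divided into 2 shares of $204,000: Phaedra and Niko each take $204,000.
Xander's share ($204,000) is divided into 2 shares of $102,000: Flora and Tamsin each take $102,000.

Niko receives $204,000.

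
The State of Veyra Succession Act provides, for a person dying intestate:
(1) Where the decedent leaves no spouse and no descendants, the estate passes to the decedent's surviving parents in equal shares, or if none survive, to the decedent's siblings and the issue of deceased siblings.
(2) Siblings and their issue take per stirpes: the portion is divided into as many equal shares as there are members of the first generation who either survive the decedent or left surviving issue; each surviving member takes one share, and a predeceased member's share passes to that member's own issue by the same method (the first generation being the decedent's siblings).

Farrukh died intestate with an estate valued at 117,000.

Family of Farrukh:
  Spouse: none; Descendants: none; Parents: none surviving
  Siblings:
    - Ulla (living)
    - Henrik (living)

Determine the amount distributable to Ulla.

Ulla receives 58,500.

The entire 117,000 passes to the siblings and their issue.
That amount (117,000) is divided into 2 shares of 58,500: Ulla and Henrik each take 58,500.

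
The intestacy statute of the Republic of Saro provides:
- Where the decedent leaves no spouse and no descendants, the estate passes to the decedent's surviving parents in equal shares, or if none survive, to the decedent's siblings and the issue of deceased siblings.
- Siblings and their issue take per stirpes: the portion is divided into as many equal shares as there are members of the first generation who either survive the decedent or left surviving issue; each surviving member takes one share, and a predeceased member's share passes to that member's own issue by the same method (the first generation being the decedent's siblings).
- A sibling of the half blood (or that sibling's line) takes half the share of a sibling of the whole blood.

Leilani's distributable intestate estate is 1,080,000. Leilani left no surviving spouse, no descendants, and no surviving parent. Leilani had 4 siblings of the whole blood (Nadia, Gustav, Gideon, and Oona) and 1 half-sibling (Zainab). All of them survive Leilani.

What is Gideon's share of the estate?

Gideon receives 240,000.

The entire 1,080,000 passes to the siblings and their issue.
Counting each half-blood sibling's line as half a unit, there are 9/2 units in 1,080,000, so one unit is 240,000. Whole-blood lines (Nadia, Gustav, Gideon, and Oona) take 240,000 each; half-blood lines (Zainab) take 120,000 each.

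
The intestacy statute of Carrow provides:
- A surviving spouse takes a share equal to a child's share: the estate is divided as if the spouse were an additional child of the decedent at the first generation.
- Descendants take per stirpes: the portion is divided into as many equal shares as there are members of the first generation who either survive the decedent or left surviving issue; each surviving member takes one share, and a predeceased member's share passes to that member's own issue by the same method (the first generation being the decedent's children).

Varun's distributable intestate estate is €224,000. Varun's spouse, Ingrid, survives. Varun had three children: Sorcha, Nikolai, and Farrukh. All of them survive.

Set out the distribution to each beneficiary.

The spouse counts as an additional share at the children's level, so there are 4 primary shares of €56,000. Ingrid takes one such share (€56,000).
The children's combined portion (€168,000) is divided into 3 shares of €56,000: Sorcha, Nikolai, and Farrukh each take €56,000.

Ingrid: €56,000; Sorcha: €56,000; Nikolai: €56,000; Farrukh: €56,000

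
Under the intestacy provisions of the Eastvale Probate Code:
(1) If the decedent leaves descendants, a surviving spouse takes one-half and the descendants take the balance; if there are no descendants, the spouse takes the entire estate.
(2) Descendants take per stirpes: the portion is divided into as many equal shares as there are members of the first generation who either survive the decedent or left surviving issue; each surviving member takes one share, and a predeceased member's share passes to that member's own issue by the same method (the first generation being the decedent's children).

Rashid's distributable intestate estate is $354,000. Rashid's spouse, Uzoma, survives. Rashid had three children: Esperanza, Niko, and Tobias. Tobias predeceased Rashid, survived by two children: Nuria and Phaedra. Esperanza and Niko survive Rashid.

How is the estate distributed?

Uzoma: $177,000; Esperanza: $59,000; Niko: $59,000; Nuria: $29,500; Phaedra: $29,500

Uzoma takes one-half of $354,000 = $177,000. The remaining $177,000 passes to the descendants.
The descendants' portion ($177,000) is divided into 3 shares of $59,000: Esperanza and Niko each take $59,000; Tobias's $59,000 share passes to Tobias's issue.
Tobias's share ($59,000) is divided into 2 shares of $29,500: Nuria and Phaedra each take $29,500.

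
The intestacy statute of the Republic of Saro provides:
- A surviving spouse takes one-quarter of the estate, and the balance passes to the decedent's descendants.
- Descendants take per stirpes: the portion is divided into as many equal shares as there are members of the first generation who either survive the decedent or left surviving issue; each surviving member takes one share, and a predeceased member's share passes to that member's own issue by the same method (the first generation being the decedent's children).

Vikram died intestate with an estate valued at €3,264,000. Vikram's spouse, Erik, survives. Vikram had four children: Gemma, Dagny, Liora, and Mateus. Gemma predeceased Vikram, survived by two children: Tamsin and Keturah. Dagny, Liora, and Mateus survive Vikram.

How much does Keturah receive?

Erik takes one-quarter of €3,264,000 = €816,000. The remaining €2,448,000 passes to the descendants.
The descendants' portion (€2,448,000) is divided into 4 shares of €612,000: Dagny, Liora, and Mateus each take €612,000; Gemma's €612,000 share passes to Gemma's issue.
Gemma's share (€612,000) is divided into 2 shares of €306,000: Tamsin and Keturah each take €306,000.

Keturah receives €306,000.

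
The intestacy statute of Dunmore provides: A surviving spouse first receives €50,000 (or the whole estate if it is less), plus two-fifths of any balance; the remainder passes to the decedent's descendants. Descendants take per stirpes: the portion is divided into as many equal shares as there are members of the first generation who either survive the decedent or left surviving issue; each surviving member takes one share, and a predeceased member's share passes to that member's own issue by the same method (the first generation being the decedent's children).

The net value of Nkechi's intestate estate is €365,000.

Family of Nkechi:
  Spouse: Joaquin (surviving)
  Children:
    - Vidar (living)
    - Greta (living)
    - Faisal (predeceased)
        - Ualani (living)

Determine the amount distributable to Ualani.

Ualani receives €63,000.

Joaquin first takes €50,000, leaving a balance of €315,000. Joaquin then takes two-fifths of the balance (€126,000), for a total of €176,000. The remaining €189,000 passes to the descendants.
The descendants' portion (€189,000) is divided into 3 shares of €63,000: Vidar and Greta each take €63,000; Faisal's €63,000 share passes to Faisal's issue.
Faisal's share (€63,000) passes entirely to Ualani.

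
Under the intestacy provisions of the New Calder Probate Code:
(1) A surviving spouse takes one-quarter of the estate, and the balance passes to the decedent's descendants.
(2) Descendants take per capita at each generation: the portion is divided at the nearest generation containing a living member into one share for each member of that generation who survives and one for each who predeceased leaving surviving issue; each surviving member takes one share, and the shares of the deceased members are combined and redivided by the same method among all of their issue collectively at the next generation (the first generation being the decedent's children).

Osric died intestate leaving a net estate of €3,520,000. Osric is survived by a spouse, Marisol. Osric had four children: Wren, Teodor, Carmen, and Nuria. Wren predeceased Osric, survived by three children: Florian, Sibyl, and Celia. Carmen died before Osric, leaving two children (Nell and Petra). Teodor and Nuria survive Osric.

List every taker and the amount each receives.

Marisol takes one-quarter of €3,520,000 = €880,000. The remaining €2,640,000 passes to the descendants.
The descendants' portion (€2,640,000) is divided at the children's generation into 4 shares of €660,000. Teodor and Nuria each take €660,000. The 2 shares of the deceased (Wren and Carmen) are combined into a pool of €1,320,000.
That pool (€1,320,000) is divided at the grandchildren's generation equally among Florian, Sibyl, Celia, Nell, and Petra: €264,000 each.

Marisol: €880,000; Florian: €264,000; Sibyl: €264,000; Celia: €264,000; Teodor: €660,000; Nell: €264,000; Petra: €264,000; Nuria: €660,000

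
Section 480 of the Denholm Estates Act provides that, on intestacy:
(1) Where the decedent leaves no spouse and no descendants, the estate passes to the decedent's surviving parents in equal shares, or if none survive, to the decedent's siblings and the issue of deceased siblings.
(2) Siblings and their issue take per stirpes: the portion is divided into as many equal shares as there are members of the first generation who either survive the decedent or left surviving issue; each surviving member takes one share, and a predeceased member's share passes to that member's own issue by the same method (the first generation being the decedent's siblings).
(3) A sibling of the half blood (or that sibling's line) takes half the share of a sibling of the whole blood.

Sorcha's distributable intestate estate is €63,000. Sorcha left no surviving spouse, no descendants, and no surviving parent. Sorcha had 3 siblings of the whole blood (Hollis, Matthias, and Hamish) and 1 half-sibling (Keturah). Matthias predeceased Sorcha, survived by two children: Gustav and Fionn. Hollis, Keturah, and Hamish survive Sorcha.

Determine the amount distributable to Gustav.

Gustav receives €9,000.

The entire €63,000 passes to the siblings and their issue.
Counting each half-blood sibling's line as half a unit, there are 7/2 units in €63,000, so one unit is €18,000. Whole-blood lines (Hollis, Matthias, and Hamish) take €18,000 each; half-blood lines (Keturah) take €9,000 each.
Matthias's share (€18,000) is divided into 2 shares of €9,000: Gustav and Fionn each take €9,000.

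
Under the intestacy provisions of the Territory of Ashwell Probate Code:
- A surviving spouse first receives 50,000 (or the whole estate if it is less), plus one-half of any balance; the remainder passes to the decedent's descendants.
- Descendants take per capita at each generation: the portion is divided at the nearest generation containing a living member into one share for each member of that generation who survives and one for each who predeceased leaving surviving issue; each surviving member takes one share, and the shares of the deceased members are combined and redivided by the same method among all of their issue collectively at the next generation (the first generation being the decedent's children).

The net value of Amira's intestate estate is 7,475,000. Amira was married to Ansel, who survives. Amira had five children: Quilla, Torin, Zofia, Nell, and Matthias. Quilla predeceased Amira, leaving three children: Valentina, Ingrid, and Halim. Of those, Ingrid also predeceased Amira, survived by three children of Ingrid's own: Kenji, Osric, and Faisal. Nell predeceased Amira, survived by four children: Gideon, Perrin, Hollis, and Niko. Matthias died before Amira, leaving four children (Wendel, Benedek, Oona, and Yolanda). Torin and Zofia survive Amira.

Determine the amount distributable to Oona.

Oona receives 202,500.

Ansel first takes 50,000, leaving a balance of 7,425,000. Ansel then takes one-half of the balance (3,712,500), for a total of 3,762,500. The remaining 3,712,500 passes to the descendants.
The descendants' portion (3,712,500) is divided at the children's generation into 5 shares of 742,500. Torin and Zofia each take 742,500. The 3 shares of the deceased (Quilla, Nell, and Matthias) are combined into a pool of 2,227,500.
That pool (2,227,500) is divided at the grandchildren's generation into 11 shares of 202,500. Valentina, Halim, Gideon, Perrin, Hollis, Niko, Wendel, Benedek, Oona, and Yolanda each take 202,500. The remaining share for the deceased Ingrid (202,500) is carried to the next generation.
That pool (202,500) is divided at the great-grandchildren's generation equally among Kenji, Osric, and Faisal: 67,500 each.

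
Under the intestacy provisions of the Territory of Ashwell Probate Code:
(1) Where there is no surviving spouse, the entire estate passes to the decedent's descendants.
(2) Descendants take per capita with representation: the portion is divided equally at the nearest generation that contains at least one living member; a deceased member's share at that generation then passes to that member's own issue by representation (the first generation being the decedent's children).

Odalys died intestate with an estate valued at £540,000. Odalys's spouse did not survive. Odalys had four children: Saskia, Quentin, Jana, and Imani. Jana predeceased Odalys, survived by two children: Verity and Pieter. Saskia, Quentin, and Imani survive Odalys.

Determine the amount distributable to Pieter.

Pieter receives £67,500.

The entire £540,000 passes to the descendants.
That amount (£540,000) is divided into 4 shares of £135,000: Saskia, Quentin, and Imani each take £135,000; Jana's £135,000 share passes to Jana's issue.
Jana's share (£135,000) is divided into 2 shares of £67,500: Verity and Pieter each take £67,500.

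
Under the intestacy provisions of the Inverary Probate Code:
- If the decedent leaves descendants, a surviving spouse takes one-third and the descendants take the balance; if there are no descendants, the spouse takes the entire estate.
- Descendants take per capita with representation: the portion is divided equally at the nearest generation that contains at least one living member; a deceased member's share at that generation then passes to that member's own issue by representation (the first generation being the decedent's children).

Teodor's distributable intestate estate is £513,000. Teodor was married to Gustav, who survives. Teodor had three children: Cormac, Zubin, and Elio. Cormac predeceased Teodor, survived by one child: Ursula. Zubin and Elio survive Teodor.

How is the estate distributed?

Gustav takes one-third of £513,000 = £171,000. The remaining £342,000 passes to the descendants.
The descendants' portion (£342,000) is divided into 3 shares of £114,000: Zubin and Elio each take £114,000; Cormac's £114,000 share passes to Cormac's issue.
Cormac's share (£114,000) passes entirely to Ursula.

Gustav: £171,000; Ursula: £114,000; Zubin: £114,000; Elio: £114,000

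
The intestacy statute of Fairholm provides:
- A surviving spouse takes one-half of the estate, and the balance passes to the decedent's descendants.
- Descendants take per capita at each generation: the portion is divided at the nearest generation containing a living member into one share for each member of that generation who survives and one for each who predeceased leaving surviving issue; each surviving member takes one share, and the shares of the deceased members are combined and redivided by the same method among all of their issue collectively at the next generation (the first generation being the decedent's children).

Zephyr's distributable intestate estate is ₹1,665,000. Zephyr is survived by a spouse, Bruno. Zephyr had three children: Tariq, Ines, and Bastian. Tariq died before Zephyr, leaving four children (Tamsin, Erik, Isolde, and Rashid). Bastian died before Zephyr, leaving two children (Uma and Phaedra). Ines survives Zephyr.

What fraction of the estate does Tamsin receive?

Tamsin receives 1/18 of the estate.

Bruno takes one-half of ₹1,665,000 = ₹832,500. The remaining ₹832,500 passes to the descendants.
The descendants' portion (₹832,500) is divided at the children's generation into 3 shares of ₹277,500. Ines takes ₹277,500. The 2 shares of the deceased (Tariq and Bastian) are combined into a pool of ₹555,000.
That pool (₹555,000) is divided at the grandchildren's generation equally among Tamsin, Erik, Isolde, Rashid, Uma, and Phaedra: ₹92,500 each.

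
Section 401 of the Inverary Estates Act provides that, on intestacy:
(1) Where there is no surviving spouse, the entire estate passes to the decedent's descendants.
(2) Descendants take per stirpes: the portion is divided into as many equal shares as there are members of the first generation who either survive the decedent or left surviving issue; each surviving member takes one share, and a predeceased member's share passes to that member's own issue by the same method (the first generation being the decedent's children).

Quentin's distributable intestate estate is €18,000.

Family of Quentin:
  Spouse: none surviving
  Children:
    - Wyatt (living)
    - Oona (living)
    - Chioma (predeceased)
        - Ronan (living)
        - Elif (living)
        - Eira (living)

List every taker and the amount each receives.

The entire €18,000 passes to the descendants.
That amount (€18,000) is divided into 3 shares of €6,000: Wyatt and Oona each take €6,000; Chioma's €6,000 share passes to Chioma's issue.
Chioma's share (€6,000) is divided into 3 shares of €2,000: Ronan, Elif, and Eira each take €2,000.

Wyatt: €6,000; Oona: €6,000; Ronan: €2,000; Elif: €2,000; Eira: €2,000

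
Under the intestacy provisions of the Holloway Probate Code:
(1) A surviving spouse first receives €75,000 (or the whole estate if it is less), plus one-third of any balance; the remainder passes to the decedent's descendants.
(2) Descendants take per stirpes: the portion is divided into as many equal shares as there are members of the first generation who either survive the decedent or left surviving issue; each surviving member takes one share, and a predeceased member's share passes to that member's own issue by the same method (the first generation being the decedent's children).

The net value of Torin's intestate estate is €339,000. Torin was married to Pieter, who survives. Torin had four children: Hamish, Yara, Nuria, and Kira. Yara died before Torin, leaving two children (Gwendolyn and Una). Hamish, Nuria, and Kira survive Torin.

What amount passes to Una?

Una receives €22,000.

Pieter first takes €75,000, leaving a balance of €264,000. Pieter then takes one-third of the balance (€88,000), for a total of €163,000. The remaining €176,000 passes to the descendants.
The descendants' portion (€176,000) is divided into 4 shares of €44,000: Hamish, Nuria, and Kira each take €44,000; Yara's €44,000 share passes to Yara's issue.
Yara's share (€44,000) is divided into 2 shares of €22,000: Gwendolyn and Una each take €22,000.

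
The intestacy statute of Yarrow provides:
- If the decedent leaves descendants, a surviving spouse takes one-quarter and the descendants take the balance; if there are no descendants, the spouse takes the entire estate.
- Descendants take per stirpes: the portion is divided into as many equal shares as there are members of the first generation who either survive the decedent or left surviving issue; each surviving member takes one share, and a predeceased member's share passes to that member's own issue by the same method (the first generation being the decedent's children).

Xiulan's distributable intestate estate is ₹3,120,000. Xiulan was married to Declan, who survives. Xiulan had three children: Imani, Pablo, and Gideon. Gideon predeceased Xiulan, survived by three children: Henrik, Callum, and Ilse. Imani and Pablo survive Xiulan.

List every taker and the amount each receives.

Declan: ₹780,000; Imani: ₹780,000; Pablo: ₹780,000; Henrik: ₹260,000; Callum: ₹260,000; Ilse: ₹260,000

Declan takes one-quarter of ₹3,120,000 = ₹780,000. The remaining ₹2,340,000 passes to the descendants.
The descendants' portion (₹2,340,000) is divided into 3 shares of ₹780,000: Imani and Pablo each take ₹780,000; Gideon's ₹780,000 share passes to Gideon's issue.
Gideon's share (₹780,000) is divided into 3 shares of ₹260,000: Henrik, Callum, and Ilse each take ₹260,000.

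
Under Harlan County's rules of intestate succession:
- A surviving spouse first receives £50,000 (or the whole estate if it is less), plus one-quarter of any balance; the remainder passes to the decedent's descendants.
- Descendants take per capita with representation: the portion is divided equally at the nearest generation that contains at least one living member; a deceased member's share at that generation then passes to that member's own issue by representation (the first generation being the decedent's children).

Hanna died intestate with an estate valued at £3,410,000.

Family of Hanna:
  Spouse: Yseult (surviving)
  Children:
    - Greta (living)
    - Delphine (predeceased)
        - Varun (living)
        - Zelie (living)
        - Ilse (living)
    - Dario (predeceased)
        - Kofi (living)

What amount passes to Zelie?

Zelie receives £280,000.

Yseult first takes £50,000, leaving a balance of £3,360,000. Yseult then takes one-quarter of the balance (£840,000), for a total of £890,000. The remaining £2,520,000 passes to the descendants.
The descendants' portion (£2,520,000) is divided into 3 shares of £840,000: Greta takes £840,000; Delphine's £840,000 share passes to Delphine's issue; Dario's £840,000 share passes to Dario's issue.
Delphine's share (£840,000) is divided into 3 shares of £280,000: Varun, Zelie, and Ilse each take £280,000.
Dario's share (£840,000) passes entirely to Kofi.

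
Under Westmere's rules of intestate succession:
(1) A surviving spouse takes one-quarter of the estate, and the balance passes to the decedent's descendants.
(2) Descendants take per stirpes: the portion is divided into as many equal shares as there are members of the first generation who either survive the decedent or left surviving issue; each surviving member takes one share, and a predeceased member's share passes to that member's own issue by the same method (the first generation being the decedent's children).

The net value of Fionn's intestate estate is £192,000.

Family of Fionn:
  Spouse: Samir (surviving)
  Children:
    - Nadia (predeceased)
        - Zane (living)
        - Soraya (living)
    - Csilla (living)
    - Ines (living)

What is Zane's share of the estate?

Samir takes one-quarter of £192,000 = £48,000. The remaining £144,000 passes to the descendants.
The descendants' portion (£144,000) is divided into 3 shares of £48,000: Csilla and Ines each take £48,000; Nadia's £48,000 share passes to Nadia's issue.
Nadia's share (£48,000) is divided into 2 shares of £24,000: Zane and Soraya each take £24,000.

Zane receives £24,000.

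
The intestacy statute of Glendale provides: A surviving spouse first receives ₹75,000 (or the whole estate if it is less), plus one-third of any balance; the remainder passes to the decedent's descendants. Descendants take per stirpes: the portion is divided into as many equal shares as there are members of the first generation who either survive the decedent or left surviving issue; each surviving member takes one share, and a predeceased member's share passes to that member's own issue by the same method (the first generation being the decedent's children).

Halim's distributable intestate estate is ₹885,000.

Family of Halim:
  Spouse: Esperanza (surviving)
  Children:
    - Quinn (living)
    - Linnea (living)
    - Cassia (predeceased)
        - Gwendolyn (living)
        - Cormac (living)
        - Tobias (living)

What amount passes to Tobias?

Esperanza first takes ₹75,000, leaving a balance of ₹810,000. Esperanza then takes one-third of the balance (₹270,000), for a total of ₹345,000. The remaining ₹540,000 passes to the descendants.
The descendants' portion (₹540,000) is divided into 3 shares of ₹180,000: Quinn and Linnea each take ₹180,000; Cassia's ₹180,000 share passes to Cassia's issue.
Cassia's share (₹180,000) is divided into 3 shares of ₹60,000: Gwendolyn, Cormac, and Tobias each take ₹60,000.

Tobias receives ₹60,000.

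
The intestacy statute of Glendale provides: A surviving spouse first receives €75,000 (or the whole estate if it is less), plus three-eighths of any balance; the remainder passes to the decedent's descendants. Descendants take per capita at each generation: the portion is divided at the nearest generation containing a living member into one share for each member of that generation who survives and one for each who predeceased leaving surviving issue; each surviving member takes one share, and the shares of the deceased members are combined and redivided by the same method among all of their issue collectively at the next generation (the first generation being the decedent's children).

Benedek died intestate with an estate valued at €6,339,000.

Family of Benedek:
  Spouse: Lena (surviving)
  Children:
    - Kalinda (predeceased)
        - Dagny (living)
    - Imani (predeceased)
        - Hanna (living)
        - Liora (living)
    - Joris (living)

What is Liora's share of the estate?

Lena first takes €75,000, leaving a balance of €6,264,000. Lena then takes three-eighths of the balance (€2,349,000), for a total of €2,424,000. The remaining €3,915,000 passes to the descendants.
The descendants' portion (€3,915,000) is divided at the children's generation into 3 shares of €1,305,000. Joris takes €1,305,000. The 2 shares of the deceased (Kalinda and Imani) are combined into a pool of €2,610,000.
That pool (€2,610,000) is divided at the grandchildren's generation equally among Dagny, Hanna, and Liora: €870,000 each.

Liora receives €870,000.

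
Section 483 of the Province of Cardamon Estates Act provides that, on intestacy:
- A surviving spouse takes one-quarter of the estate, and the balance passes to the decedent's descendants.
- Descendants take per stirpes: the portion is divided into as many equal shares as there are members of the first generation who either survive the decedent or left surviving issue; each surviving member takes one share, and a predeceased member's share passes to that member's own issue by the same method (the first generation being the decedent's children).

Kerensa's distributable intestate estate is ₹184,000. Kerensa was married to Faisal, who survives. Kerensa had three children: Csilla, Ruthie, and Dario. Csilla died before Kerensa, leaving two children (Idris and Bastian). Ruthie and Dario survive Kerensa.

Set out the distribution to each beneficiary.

Faisal: ₹46,000; Idris: ₹23,000; Bastian: ₹23,000; Ruthie: ₹46,000; Dario: ₹46,000

Faisal takes one-quarter of ₹184,000 = ₹46,000. The remaining ₹138,000 passes to the descendants.
The descendants' portion (₹138,000) is divided into 3 shares of ₹46,000: Ruthie and Dario each take ₹46,000; Csilla's ₹46,000 share passes to Csilla's issue.
Csilla's share (₹46,000) is divided into 2 shares of ₹23,000: Idris and Bastian each take ₹23,000.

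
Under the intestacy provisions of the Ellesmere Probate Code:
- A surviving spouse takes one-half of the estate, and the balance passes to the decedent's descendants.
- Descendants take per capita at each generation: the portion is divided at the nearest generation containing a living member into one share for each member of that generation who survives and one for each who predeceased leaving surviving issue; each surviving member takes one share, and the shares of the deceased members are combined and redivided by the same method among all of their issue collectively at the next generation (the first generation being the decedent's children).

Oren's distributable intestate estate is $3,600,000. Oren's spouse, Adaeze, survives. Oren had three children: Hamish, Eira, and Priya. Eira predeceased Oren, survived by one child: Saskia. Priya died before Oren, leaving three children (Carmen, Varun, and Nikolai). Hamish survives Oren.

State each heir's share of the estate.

Adaeze takes one-half of $3,600,000 = $1,800,000. The remaining $1,800,000 passes to the descendants.
The descendants' portion ($1,800,000) is divided at the children's generation into 3 shares of $600,000. Hamish takes $600,000. The 2 shares of the deceased (Eira and Priya) are combined into a pool of $1,200,000.
That pool ($1,200,000) is divided at the grandchildren's generation equally among Saskia, Carmen, Varun, and Nikolai: $300,000 each.

Adaeze: $1,800,000; Hamish: $600,000; Saskia: $300,000; Carmen: $300,000; Varun: $300,000; Nikolai: $300,000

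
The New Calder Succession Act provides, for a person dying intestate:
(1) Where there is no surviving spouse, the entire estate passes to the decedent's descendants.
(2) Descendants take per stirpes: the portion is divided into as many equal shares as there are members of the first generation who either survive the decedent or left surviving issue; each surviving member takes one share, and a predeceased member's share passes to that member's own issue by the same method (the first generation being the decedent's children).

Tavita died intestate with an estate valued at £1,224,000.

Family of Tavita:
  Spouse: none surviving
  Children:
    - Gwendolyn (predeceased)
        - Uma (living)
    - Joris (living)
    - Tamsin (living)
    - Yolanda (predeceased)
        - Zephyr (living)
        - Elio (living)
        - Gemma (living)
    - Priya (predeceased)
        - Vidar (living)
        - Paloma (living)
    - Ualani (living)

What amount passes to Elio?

Elio receives £68,000.

The entire £1,224,000 passes to the descendants.
That amount (£1,224,000) is divided into 6 shares of £204,000: Joris, Tamsin, and Ualani each take £204,000; Gwendolyn's £204,000 share passes to Gwendolyn's issue; Yolanda's £204,000 share passes to Yolanda's issue; Priya's £204,000 share passes to Priya's issue.
Gwendolyn's share (£204,000) passes entirely to Uma.
Yolanda's share (£204,000) is divided into 3 shares of £68,000: Zephyr, Elio, and Gemma each take £68,000.
Priya's share (£204,000) is divided into 2 shares of £102,000: Vidar and Paloma each take £102,000.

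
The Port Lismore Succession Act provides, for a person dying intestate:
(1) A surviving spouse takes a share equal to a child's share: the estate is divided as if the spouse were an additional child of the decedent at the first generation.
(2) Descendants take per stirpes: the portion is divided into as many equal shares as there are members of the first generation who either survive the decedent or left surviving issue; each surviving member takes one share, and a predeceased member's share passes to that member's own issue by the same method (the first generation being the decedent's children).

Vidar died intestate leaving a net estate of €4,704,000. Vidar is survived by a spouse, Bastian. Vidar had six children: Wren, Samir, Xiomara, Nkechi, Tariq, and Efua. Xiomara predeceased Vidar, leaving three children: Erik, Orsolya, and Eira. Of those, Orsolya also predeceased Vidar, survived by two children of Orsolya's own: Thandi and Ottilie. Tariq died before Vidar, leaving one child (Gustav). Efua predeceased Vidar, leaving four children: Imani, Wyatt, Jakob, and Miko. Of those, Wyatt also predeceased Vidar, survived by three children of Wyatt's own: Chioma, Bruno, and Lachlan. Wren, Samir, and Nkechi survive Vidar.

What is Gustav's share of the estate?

The spouse counts as an additional share at the children's level, so there are 7 primary shares of €672,000. Bastian takes one such share (€672,000).
The children's combined portion (€4,032,000) is divided into 6 shares of €672,000: Wren, Samir, and Nkechi each take €672,000; Xiomara's €672,000 share passes to Xiomara's issue; Tariq's €672,000 share passes to Tariq's issue; Efua's €672,000 share passes to Efua's issue.
Xiomara's share (€672,000) is divided into 3 shares of €224,000: Erik and Eira each take €224,000; Orsolya's €224,000 share passes to Orsolya's issue.
Orsolya's share (€224,000) is divided into 2 shares of €112,000: Thandi and Ottilie each take €112,000.
Tariq's share (€672,000) passes entirely to Gustav.
Efua's share (€672,000) is divided into 4 shares of €168,000: Imani, Jakob, and Miko each take €168,000; Wyatt's €168,000 share passes to Wyatt's issue.
Wyatt's share (€168,000) is divided into 3 shares of €56,000: Chioma, Bruno, and Lachlan each take €56,000.

Gustav receives €672,000.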